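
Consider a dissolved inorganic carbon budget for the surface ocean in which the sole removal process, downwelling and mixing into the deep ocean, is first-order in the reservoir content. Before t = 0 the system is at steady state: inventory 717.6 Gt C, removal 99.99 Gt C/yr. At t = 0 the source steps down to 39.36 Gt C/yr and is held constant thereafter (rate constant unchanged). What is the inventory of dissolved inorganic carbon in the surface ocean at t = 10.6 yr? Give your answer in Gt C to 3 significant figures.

382 Gt C

τ = M₀/F₀ = 717.6/99.99 = 7.177 yr; rate constant k = 1/τ.
New steady state M_∞ = F₁/k = F₁·τ = 39.36 × 7.177 = 282.48 Gt C.
M(t) = M_∞ + (M₀ − M_∞)·e^(−t/τ); t/τ = 10.6/7.177 = 1.477, so e^(−t/τ) = 0.2283.
M(t) = 282.48 + 435.1 × 0.2283 = 381.82 Gt C.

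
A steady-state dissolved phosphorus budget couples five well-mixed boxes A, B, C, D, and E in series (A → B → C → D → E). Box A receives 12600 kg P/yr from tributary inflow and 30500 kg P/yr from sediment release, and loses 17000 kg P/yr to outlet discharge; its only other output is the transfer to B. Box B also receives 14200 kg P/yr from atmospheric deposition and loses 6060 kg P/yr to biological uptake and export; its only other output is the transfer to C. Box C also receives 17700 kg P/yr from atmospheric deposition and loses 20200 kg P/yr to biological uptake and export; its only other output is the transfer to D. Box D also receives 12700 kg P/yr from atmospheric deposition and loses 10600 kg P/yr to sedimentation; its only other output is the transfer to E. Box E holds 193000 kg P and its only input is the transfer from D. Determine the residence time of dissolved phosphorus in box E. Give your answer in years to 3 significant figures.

5.70 yr

Box A: F(A→B) = (12600 + 30500) − 17000 = 26100 kg P/yr.
Box B: F(B→C) = (26100 + 14200) − 6060 = 34240 kg P/yr.
Box C: F(C→D) = (34240 + 17700) − 20200 = 31740 kg P/yr.
Box D: F(D→E) = (31740 + 12700) − 10600 = 33840 kg P/yr.
Box E throughput = its input = 33840 kg P/yr; τ = 193000 / 33840 = 5.703 yr.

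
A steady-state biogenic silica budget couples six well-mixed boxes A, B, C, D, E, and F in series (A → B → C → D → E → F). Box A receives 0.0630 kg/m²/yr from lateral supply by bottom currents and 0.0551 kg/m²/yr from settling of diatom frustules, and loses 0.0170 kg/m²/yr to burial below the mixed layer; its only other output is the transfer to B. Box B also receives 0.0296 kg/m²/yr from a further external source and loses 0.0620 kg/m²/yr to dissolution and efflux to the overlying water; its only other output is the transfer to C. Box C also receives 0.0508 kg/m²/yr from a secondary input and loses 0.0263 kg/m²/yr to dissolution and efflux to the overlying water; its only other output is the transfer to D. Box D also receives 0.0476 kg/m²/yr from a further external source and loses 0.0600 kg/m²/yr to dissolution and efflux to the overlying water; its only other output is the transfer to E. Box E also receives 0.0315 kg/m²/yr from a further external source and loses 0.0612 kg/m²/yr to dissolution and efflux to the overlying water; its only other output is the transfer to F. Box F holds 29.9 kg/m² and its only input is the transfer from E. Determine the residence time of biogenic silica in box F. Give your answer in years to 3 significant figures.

585 yr

Box A: F(A→B) = (0.0630 + 0.0551) − 0.0170 = 0.10110 kg/m²/yr.
Box B: F(B→C) = (0.10110 + 0.0296) − 0.0620 = 0.068700 kg/m²/yr.
Box C: F(C→D) = (0.068700 + 0.0508) − 0.0263 = 0.093200 kg/m²/yr.
Box D: F(D→E) = (0.093200 + 0.0476) − 0.0600 = 0.080800 kg/m²/yr.
Box E: F(E→F) = (0.080800 + 0.0315) − 0.0612 = 0.051100 kg/m²/yr.
Box F throughput = its input = 0.051100 kg/m²/yr; τ = 29.9 / 0.051100 = 585.1 yr.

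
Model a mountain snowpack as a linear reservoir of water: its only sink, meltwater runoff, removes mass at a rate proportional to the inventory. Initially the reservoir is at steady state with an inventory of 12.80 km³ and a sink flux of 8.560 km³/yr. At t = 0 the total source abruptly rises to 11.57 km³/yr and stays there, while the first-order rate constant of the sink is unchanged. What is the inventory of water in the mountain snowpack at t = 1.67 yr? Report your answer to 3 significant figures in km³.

τ = M₀/F₀ = 12.80/8.560 = 1.495 yr; rate constant k = 1/τ.
New steady state M_∞ = F₁/k = F₁·τ = 11.57 × 1.495 = 17.301 km³.
M(t) = M_∞ + (M₀ − M_∞)·e^(−t/τ); t/τ = 1.67/1.495 = 1.117, so e^(−t/τ) = 0.3273.
M(t) = 17.301 − 4.501 × 0.3273 = 15.828 km³.

15.8 km³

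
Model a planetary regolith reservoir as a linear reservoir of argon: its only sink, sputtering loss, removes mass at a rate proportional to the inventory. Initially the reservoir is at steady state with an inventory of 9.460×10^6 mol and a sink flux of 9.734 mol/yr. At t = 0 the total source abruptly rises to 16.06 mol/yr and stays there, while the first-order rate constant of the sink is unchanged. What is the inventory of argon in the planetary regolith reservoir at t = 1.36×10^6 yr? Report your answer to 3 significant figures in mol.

Residence time τ = M₀/F₀ = 971900 yr. The eventual steady state is M_∞ = M₀·(F₁/F₀) = 9.460×10^6 × 16.06/9.734 = 1.5608×10^7 mol.
The anomaly ΔM(t) = M(t) − M_∞ decays as ΔM₀·e^(−t/τ) with ΔM₀ = 9.460×10^6 − 1.5608×10^7 = −6.148×10^6 mol.
At t = 1.36×10^6 yr, e^(−t/τ) = e^(−1.399) = 0.2467, so ΔM = −1.517×10^6 mol and M = 1.5608×10^7 − 1.517×10^6 = 1.4091×10^7 mol.

1.41×10^7 mol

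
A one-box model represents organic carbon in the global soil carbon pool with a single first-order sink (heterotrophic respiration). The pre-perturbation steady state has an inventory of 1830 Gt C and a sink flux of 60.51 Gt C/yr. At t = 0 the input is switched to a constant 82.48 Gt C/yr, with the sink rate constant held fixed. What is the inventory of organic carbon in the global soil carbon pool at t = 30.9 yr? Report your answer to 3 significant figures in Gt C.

2260 Gt C

Residence time τ = M₀/F₀ = 30.24 yr. The eventual steady state is M_∞ = M₀·(F₁/F₀) = 1830 × 82.48/60.51 = 2494.4 Gt C.
The anomaly ΔM(t) = M(t) − M_∞ decays as ΔM₀·e^(−t/τ) with ΔM₀ = 1830 − 2494.4 = −664.4 Gt C.
At t = 30.9 yr, e^(−t/τ) = e^(−1.022) = 0.3600, so ΔM = −239.2 Gt C and M = 2494.4 − 239.2 = 2255.3 Gt C.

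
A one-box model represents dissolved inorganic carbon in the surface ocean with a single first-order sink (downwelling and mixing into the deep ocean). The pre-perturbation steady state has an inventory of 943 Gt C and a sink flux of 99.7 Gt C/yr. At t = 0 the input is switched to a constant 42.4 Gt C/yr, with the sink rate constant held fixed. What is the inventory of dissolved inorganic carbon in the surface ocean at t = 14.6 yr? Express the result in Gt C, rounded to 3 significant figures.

517 Gt C

Residence time τ = M₀/F₀ = 9.458 yr. The eventual steady state is M_∞ = M₀·(F₁/F₀) = 943 × 42.4/99.7 = 401.04 Gt C.
The anomaly ΔM(t) = M(t) − M_∞ decays as ΔM₀·e^(−t/τ) with ΔM₀ = 943 − 401.04 = 542.0 Gt C.
At t = 14.6 yr, e^(−t/τ) = e^(−1.544) = 0.2136, so ΔM = 115.8 Gt C and M = 401.04 + 115.8 = 516.80 Gt C.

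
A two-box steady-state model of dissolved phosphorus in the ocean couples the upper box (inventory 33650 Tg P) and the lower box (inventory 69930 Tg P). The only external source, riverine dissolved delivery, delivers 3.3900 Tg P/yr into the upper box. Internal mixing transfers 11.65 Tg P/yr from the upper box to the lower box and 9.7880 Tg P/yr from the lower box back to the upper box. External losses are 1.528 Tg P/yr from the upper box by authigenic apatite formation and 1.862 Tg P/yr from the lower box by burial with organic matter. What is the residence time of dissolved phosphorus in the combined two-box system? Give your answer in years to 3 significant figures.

Residence time in the combined system uses the total inventory and the total *external* removal — internal exchanges between the two boxes cancel.
M_total = 33650 + 69930 = 103580 Tg P.
ΣF_external_out = 1.528 + 1.862 = 3.3900 Tg P/yr.
τ = M_total / ΣF_ext = 103580 / 3.3900 = 30550 yr.

30600 yr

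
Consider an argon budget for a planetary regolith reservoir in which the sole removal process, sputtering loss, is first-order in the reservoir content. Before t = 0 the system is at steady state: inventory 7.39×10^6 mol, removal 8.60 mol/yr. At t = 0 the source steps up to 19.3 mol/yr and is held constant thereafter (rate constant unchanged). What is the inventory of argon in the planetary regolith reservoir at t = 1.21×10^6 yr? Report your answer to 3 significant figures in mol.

1.43×10^7 mol

The sink rate constant is k = F₀/M₀ = 8.60/7.39×10^6 = 1.164×10^-6 yr⁻¹.
Solving dM/dt = F₁ − kM with M(0) = M₀ gives M(t) = F₁/k + (M₀ − F₁/k)·e^(−kt).
F₁/k = 19.3/1.164×10^-6 = 1.6585×10^7 mol; kt = 1.164×10^-6 × 1.21×10^6 = 1.408, e^(−kt) = 0.2446.
M(1.21×10^6) = 1.6585×10^7 + (7.39×10^6 − 1.6585×10^7) × 0.2446 = 1.6585×10^7 − 2.249×10^6 = 1.4336×10^7 mol.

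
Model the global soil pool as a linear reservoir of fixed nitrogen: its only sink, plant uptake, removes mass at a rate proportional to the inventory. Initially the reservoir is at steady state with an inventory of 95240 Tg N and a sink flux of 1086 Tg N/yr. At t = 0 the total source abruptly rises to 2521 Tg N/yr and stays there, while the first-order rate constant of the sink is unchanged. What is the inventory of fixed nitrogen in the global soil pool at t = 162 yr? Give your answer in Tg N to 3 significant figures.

201000 Tg N

τ = M₀/F₀ = 95240/1086 = 87.70 yr; rate constant k = 1/τ.
New steady state M_∞ = F₁/k = F₁·τ = 2521 × 87.70 = 221090 Tg N.
M(t) = M_∞ + (M₀ − M_∞)·e^(−t/τ); t/τ = 162/87.70 = 1.847, so e^(−t/τ) = 0.1577.
M(t) = 221090 − 125800 × 0.1577 = 201240 Tg N.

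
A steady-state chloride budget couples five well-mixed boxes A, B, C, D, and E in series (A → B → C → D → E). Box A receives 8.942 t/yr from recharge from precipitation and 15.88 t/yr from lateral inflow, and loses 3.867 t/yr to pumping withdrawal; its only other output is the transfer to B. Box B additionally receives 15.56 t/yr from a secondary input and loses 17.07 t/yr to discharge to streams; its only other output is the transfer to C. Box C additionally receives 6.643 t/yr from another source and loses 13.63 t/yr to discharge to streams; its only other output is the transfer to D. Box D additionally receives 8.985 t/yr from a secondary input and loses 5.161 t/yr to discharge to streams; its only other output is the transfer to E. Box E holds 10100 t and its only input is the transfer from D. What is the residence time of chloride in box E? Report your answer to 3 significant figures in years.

620 yr

Box A: F(A→B) = (8.942 + 15.88) − 3.867 = 20.955 t/yr.
Box B: F(B→C) = (20.955 + 15.56) − 17.07 = 19.445 t/yr.
Box C: F(C→D) = (19.445 + 6.643) − 13.63 = 12.458 t/yr.
Box D: F(D→E) = (12.458 + 8.985) − 5.161 = 16.282 t/yr.
Box E throughput = its input = 16.282 t/yr; τ = 10100 / 16.282 = 620.3 yr.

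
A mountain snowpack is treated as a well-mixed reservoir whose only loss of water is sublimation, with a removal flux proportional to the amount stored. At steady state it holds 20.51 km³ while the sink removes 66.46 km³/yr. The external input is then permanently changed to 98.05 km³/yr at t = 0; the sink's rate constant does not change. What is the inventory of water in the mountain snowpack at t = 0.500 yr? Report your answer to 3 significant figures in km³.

28.3 km³

τ = M₀/F₀ = 20.51/66.46 = 0.3086 yr; rate constant k = 1/τ.
New steady state M_∞ = F₁/k = F₁·τ = 98.05 × 0.3086 = 30.259 km³.
M(t) = M_∞ + (M₀ − M_∞)·e^(−t/τ); t/τ = 0.500/0.3086 = 1.620, so e^(−t/τ) = 0.1979.
M(t) = 30.259 − 9.749 × 0.1979 = 28.330 km³.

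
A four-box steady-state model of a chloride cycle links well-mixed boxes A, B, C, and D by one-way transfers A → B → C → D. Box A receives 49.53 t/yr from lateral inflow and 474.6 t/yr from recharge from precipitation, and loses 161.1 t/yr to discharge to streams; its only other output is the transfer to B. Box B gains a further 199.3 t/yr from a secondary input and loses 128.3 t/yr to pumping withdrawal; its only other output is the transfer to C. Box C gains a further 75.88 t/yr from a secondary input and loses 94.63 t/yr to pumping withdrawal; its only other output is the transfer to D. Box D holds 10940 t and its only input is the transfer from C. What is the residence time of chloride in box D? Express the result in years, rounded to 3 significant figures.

Box A: F(A→B) = (49.53 + 474.6) − 161.1 = 363.03 t/yr.
Box B: F(B→C) = (363.03 + 199.3) − 128.3 = 434.03 t/yr.
Box C: F(C→D) = (434.03 + 75.88) − 94.63 = 415.28 t/yr.
Box D throughput = its input = 415.28 t/yr; τ = 10940 / 415.28 = 26.34 yr.

26.3 yr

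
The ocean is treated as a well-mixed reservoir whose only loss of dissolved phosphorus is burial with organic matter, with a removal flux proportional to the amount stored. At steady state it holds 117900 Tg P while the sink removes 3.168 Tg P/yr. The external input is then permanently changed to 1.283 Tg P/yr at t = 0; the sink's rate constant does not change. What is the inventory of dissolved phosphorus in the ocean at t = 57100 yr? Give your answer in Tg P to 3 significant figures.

62900 Tg P

Residence time τ = M₀/F₀ = 37220 yr. The eventual steady state is M_∞ = M₀·(F₁/F₀) = 117900 × 1.283/3.168 = 47748 Tg P.
The anomaly ΔM(t) = M(t) − M_∞ decays as ΔM₀·e^(−t/τ) with ΔM₀ = 117900 − 47748 = 70150 Tg P.
At t = 57100 yr, e^(−t/τ) = e^(−1.534) = 0.2156, so ΔM = 15130 Tg P and M = 47748 + 15130 = 62873 Tg P.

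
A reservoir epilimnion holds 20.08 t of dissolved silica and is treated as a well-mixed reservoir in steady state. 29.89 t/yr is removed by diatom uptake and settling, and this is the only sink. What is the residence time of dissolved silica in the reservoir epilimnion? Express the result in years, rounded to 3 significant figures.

τ = M / F = 20.08 / 29.89 = 0.6718 yr.

0.672 yr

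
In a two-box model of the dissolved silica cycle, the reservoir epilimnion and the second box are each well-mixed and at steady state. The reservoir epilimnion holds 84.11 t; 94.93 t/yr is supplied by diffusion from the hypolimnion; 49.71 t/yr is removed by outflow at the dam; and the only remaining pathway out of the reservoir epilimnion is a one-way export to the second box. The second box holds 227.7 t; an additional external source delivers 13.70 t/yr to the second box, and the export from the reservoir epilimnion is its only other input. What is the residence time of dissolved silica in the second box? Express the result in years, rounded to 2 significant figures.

3.9 yr

Balance the reservoir epilimnion: ΣF_in = 94.930 t/yr.
Export to the second box = ΣF_in − (49.71) = 45.220 t/yr.
Total input to the second box = 45.220 + 13.70 = 58.920 t/yr; at steady state this equals its total output.
τ = M / F = 227.7 / 58.920 = 3.865 yr.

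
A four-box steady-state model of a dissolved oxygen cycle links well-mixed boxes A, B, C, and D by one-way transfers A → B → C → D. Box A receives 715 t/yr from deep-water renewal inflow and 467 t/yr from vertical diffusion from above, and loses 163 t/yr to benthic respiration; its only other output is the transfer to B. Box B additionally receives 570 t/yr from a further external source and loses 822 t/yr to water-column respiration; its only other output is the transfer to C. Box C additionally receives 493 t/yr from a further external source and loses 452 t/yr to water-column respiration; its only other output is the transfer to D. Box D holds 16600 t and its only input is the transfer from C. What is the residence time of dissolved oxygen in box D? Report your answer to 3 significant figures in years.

20.5 yr

Box A: F(A→B) = (715 + 467) − 163 = 1019.0 t/yr.
Box B: F(B→C) = (1019.0 + 570) − 822 = 767.00 t/yr.
Box C: F(C→D) = (767.00 + 493) − 452 = 808.00 t/yr.
Box D throughput = its input = 808.00 t/yr; τ = 16600 / 808.00 = 20.54 yr.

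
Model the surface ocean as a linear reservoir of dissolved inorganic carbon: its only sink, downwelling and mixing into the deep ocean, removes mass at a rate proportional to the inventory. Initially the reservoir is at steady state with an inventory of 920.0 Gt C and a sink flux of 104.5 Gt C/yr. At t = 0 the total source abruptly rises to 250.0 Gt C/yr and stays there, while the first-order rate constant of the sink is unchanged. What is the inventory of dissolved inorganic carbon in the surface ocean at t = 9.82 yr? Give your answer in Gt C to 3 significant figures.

The sink rate constant is k = F₀/M₀ = 104.5/920.0 = 0.1136 yr⁻¹.
Solving dM/dt = F₁ − kM with M(0) = M₀ gives M(t) = F₁/k + (M₀ − F₁/k)·e^(−kt).
F₁/k = 250.0/0.1136 = 2201.0 Gt C; kt = 0.1136 × 9.82 = 1.115, e^(−kt) = 0.3278.
M(9.82) = 2201.0 + (920.0 − 2201.0) × 0.3278 = 2201.0 − 419.9 = 1781.1 Gt C.

1780 Gt C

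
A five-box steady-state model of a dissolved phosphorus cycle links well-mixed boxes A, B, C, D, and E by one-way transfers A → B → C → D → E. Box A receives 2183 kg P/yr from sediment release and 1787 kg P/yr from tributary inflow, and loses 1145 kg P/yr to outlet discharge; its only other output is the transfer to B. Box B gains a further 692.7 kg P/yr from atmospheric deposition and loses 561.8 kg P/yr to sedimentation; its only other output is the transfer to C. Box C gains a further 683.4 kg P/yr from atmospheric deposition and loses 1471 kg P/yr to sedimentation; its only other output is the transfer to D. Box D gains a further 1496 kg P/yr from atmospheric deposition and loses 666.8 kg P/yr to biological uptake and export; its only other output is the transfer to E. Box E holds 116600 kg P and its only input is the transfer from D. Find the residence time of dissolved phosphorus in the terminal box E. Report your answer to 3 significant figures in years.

38.9 yr

Box A: F(A→B) = (2183 + 1787) − 1145 = 2825.0 kg P/yr.
Box B: F(B→C) = (2825.0 + 692.7) − 561.8 = 2955.9 kg P/yr.
Box C: F(C→D) = (2955.9 + 683.4) − 1471 = 2168.3 kg P/yr.
Box D: F(D→E) = (2168.3 + 1496) − 666.8 = 2997.5 kg P/yr.
Box E throughput = its input = 2997.5 kg P/yr; τ = 116600 / 2997.5 = 38.90 yr.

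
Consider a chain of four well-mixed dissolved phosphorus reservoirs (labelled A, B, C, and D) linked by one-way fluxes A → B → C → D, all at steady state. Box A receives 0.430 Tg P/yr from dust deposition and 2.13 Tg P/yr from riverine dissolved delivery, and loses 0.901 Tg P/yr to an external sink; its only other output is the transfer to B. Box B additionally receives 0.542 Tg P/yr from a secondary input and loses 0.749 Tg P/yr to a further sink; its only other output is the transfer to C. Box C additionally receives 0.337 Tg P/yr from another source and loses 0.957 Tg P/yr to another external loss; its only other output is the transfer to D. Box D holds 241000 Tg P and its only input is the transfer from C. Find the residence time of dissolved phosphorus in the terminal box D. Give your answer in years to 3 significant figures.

Box A: F(A→B) = (0.430 + 2.13) − 0.901 = 1.6590 Tg P/yr.
Box B: F(B→C) = (1.6590 + 0.542) − 0.749 = 1.4520 Tg P/yr.
Box C: F(C→D) = (1.4520 + 0.337) − 0.957 = 0.83200 Tg P/yr.
Box D throughput = its input = 0.83200 Tg P/yr; τ = 241000 / 0.83200 = 289700 yr.

290000 yr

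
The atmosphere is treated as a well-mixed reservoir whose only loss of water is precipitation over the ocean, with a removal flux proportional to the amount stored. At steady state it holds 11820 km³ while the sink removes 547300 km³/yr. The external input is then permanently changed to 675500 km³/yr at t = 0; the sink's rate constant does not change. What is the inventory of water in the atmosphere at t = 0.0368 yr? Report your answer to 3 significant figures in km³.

τ = M₀/F₀ = 11820/547300 = 0.02160 yr; rate constant k = 1/τ.
New steady state M_∞ = F₁/k = F₁·τ = 675500 × 0.02160 = 14589 km³.
M(t) = M_∞ + (M₀ − M_∞)·e^(−t/τ); t/τ = 0.0368/0.02160 = 1.704, so e^(−t/τ) = 0.1820.
M(t) = 14589 − 2769 × 0.1820 = 14085 km³.

14100 km³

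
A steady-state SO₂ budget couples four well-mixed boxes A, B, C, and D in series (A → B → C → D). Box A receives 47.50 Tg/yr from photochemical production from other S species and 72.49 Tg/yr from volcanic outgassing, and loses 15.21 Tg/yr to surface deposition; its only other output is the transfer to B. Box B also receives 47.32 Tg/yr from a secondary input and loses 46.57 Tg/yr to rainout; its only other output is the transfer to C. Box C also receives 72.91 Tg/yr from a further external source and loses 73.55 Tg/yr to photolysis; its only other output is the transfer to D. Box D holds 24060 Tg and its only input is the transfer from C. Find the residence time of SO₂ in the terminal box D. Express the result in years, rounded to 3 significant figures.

229 yr

Box A: F(A→B) = (47.50 + 72.49) − 15.21 = 104.78 Tg/yr.
Box B: F(B→C) = (104.78 + 47.32) − 46.57 = 105.53 Tg/yr.
Box C: F(C→D) = (105.53 + 72.91) − 73.55 = 104.89 Tg/yr.
Box D throughput = its input = 104.89 Tg/yr; τ = 24060 / 104.89 = 229.4 yr.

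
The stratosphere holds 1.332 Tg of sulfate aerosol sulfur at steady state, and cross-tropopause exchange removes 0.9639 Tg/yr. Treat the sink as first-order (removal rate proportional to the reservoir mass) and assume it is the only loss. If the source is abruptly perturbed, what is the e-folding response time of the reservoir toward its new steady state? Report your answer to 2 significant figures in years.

For a linear reservoir the response time equals the residence time τ = M/F.
τ = 1.332 / 0.9639 = 1.382 yr.

1.4 yr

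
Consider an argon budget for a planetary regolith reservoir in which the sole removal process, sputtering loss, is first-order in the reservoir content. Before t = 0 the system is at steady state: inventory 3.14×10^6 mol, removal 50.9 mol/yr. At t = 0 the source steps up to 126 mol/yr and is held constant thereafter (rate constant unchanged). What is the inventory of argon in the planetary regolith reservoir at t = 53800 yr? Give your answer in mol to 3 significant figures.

Residence time τ = M₀/F₀ = 61690 yr. The eventual steady state is M_∞ = M₀·(F₁/F₀) = 3.14×10^6 × 126/50.9 = 7.7729×10^6 mol.
The anomaly ΔM(t) = M(t) − M_∞ decays as ΔM₀·e^(−t/τ) with ΔM₀ = 3.14×10^6 − 7.7729×10^6 = −4.633×10^6 mol.
At t = 53800 yr, e^(−t/τ) = e^(−0.8721) = 0.4181, so ΔM = −1.937×10^6 mol and M = 7.7729×10^6 − 1.937×10^6 = 5.8360×10^6 mol.

5.84×10^6 mol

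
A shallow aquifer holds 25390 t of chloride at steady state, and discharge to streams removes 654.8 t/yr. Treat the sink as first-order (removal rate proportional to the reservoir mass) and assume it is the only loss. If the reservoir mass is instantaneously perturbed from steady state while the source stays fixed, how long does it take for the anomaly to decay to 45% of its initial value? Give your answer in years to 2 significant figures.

31 yr

For a linear reservoir the anomaly decays as exp(−t/τ) with τ = M/F = 25390/654.8 = 38.78 yr.
exp(−t/τ) = 0.45 ⇒ t = −τ ln(0.45) = 38.78 × 0.7985 = 30.96 yr.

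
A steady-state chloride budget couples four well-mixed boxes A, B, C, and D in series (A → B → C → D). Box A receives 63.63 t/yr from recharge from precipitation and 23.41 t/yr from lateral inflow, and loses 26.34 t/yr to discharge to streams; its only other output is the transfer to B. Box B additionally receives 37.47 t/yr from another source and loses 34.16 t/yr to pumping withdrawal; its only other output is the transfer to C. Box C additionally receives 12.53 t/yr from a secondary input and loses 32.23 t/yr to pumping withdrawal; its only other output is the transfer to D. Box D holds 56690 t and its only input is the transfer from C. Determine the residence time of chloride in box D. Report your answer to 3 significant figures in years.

Box A: F(A→B) = (63.63 + 23.41) − 26.34 = 60.700 t/yr.
Box B: F(B→C) = (60.700 + 37.47) − 34.16 = 64.010 t/yr.
Box C: F(C→D) = (64.010 + 12.53) − 32.23 = 44.310 t/yr.
Box D throughput = its input = 44.310 t/yr; τ = 56690 / 44.310 = 1279 yr.

1280 yr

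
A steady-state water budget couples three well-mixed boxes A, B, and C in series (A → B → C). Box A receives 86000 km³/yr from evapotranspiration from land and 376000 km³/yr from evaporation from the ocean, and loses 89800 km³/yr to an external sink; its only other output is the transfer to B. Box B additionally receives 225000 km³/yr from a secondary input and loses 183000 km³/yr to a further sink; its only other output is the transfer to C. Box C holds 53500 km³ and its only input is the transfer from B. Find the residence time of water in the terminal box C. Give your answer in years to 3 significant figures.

Box A: F(A→B) = (86000 + 376000) − 89800 = 372200 km³/yr.
Box B: F(B→C) = (372200 + 225000) − 183000 = 414200 km³/yr.
Box C throughput = its input = 414200 km³/yr; τ = 53500 / 414200 = 0.1292 yr.

0.129 yr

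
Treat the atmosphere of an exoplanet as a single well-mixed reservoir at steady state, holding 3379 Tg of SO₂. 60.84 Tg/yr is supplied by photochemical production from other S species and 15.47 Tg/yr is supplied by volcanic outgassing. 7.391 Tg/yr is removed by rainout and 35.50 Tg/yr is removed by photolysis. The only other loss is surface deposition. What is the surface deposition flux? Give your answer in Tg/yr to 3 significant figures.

At steady state ΣF_in = ΣF_out.
ΣF_in = 60.84 + 15.47 = 76.310 Tg/yr.
Surface deposition flux = ΣF_in − (7.391 + 35.50) = 76.310 − 42.89 = 33.42 Tg/yr.

33.4 Tg/yr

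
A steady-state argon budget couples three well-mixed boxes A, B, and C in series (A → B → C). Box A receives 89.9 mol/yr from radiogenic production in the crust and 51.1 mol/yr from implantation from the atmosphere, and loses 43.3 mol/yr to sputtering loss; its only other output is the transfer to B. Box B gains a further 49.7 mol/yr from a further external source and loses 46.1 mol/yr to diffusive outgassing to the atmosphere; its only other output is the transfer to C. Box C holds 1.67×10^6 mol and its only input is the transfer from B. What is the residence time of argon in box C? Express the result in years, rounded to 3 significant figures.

16500 yr

Box A: F(A→B) = (89.9 + 51.1) − 43.3 = 97.700 mol/yr.
Box B: F(B→C) = (97.700 + 49.7) − 46.1 = 101.30 mol/yr.
Box C throughput = its input = 101.30 mol/yr; τ = 1.67×10^6 / 101.30 = 16490 yr.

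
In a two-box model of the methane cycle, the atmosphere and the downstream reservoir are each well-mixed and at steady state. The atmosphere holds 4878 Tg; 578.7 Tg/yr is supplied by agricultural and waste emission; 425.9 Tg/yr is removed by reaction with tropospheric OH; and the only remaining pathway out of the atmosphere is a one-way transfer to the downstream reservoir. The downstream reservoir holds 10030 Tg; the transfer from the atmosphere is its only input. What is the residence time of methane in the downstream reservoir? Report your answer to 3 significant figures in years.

Balance the atmosphere: ΣF_in = 578.70 Tg/yr.
Transfer to the downstream reservoir = ΣF_in − (425.9) = 152.80 Tg/yr.
At steady state the output of the downstream reservoir equals its input, 152.80 Tg/yr.
τ = M / F = 10030 / 152.80 = 65.64 yr.

65.6 yr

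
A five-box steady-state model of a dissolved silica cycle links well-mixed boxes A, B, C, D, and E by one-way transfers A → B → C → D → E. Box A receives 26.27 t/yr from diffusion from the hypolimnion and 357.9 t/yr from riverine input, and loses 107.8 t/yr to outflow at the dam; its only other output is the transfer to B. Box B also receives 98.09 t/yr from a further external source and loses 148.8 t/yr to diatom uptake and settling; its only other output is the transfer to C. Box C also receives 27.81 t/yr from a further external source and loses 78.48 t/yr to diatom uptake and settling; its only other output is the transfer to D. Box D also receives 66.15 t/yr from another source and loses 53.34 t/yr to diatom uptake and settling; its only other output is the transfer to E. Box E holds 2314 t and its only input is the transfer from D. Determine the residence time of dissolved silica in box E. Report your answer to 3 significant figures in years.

Box A: F(A→B) = (26.27 + 357.9) − 107.8 = 276.37 t/yr.
Box B: F(B→C) = (276.37 + 98.09) − 148.8 = 225.66 t/yr.
Box C: F(C→D) = (225.66 + 27.81) − 78.48 = 174.99 t/yr.
Box D: F(D→E) = (174.99 + 66.15) − 53.34 = 187.80 t/yr.
Box E throughput = its input = 187.80 t/yr; τ = 2314 / 187.80 = 12.32 yr.

12.3 yr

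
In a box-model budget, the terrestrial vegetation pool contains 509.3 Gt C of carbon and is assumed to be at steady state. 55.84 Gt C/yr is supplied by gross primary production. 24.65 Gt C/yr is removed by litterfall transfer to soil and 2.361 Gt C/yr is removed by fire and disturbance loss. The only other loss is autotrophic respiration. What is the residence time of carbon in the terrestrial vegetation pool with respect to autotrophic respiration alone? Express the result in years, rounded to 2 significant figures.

At steady state ΣF_in = ΣF_out.
ΣF_in = 55.840 Gt C/yr.
Autotrophic respiration flux = ΣF_in − (24.65 + 2.361) = 55.840 − 27.01 = 28.83 Gt C/yr.
τ = M / F = 509.3 / 28.83 = 17.67 yr.

18 yr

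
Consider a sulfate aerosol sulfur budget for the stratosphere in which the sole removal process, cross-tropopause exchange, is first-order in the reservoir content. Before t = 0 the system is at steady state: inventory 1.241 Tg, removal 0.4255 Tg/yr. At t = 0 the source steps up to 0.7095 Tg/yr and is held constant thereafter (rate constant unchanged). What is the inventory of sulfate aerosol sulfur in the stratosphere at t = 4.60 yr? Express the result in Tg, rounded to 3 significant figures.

τ = M₀/F₀ = 1.241/0.4255 = 2.917 yr; rate constant k = 1/τ.
New steady state M_∞ = F₁/k = F₁·τ = 0.7095 × 2.917 = 2.0693 Tg.
M(t) = M_∞ + (M₀ − M_∞)·e^(−t/τ); t/τ = 4.60/2.917 = 1.577, so e^(−t/τ) = 0.2066.
M(t) = 2.0693 − 0.8283 × 0.2066 = 1.8982 Tg.

1.90 Tg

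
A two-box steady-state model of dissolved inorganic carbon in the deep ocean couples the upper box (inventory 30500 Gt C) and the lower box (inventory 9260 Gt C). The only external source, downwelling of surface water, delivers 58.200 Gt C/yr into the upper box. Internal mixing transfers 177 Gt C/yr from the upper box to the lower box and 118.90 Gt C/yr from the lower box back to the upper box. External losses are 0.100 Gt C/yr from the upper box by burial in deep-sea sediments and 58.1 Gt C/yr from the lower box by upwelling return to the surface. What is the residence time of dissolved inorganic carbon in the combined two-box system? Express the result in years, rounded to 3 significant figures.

683 yr

Treat the two boxes together as one reservoir: the mixing fluxes between them are internal recycling, so τ = ΣM / Σ(external losses).
M_total = 30500 + 9260 = 39760 Gt C.
ΣF_external_out = 0.100 + 58.1 = 58.200 Gt C/yr.
τ = M_total / ΣF_ext = 39760 / 58.200 = 683.2 yr.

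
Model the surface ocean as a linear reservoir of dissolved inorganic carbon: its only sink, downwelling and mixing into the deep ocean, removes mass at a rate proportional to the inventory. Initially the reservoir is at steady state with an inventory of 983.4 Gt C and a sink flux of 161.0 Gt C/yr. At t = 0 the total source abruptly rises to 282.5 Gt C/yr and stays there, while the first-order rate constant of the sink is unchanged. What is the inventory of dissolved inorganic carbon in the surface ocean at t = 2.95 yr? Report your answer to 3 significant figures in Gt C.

1270 Gt C

Residence time τ = M₀/F₀ = 6.108 yr. The eventual steady state is M_∞ = M₀·(F₁/F₀) = 983.4 × 282.5/161.0 = 1725.5 Gt C.
The anomaly ΔM(t) = M(t) − M_∞ decays as ΔM₀·e^(−t/τ) with ΔM₀ = 983.4 − 1725.5 = −742.1 Gt C.
At t = 2.95 yr, e^(−t/τ) = e^(−0.4830) = 0.6170, so ΔM = −457.9 Gt C and M = 1725.5 − 457.9 = 1267.7 Gt C.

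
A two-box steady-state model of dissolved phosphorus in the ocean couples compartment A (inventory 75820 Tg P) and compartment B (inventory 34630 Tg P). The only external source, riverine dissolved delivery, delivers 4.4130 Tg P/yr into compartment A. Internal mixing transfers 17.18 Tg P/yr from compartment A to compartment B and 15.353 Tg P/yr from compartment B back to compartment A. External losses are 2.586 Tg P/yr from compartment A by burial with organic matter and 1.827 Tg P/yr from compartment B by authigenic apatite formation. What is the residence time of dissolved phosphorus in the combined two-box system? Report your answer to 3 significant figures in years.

Treat the two boxes together as one reservoir: the mixing fluxes between them are internal recycling, so τ = ΣM / Σ(external losses).
M_total = 75820 + 34630 = 110450 Tg P.
ΣF_external_out = 2.586 + 1.827 = 4.4130 Tg P/yr.
τ = M_total / ΣF_ext = 110450 / 4.4130 = 25030 yr.

25000 yr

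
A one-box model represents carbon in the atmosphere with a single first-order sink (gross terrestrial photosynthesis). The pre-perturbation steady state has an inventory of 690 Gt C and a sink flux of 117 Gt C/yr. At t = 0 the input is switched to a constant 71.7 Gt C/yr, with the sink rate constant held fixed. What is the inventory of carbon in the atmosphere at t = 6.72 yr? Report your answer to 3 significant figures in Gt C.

τ = M₀/F₀ = 690/117 = 5.897 yr; rate constant k = 1/τ.
New steady state M_∞ = F₁/k = F₁·τ = 71.7 × 5.897 = 422.85 Gt C.
M(t) = M_∞ + (M₀ − M_∞)·e^(−t/τ); t/τ = 6.72/5.897 = 1.139, so e^(−t/τ) = 0.3200.
M(t) = 422.85 + 267.2 × 0.3200 = 508.33 Gt C.

508 Gt C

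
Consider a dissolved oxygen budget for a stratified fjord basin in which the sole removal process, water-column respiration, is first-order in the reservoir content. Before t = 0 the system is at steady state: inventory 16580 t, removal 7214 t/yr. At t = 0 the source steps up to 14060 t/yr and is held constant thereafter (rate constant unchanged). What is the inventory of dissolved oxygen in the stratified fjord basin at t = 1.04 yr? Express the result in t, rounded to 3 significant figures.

22300 t

τ = M₀/F₀ = 16580/7214 = 2.298 yr; rate constant k = 1/τ.
New steady state M_∞ = F₁/k = F₁·τ = 14060 × 2.298 = 32314 t.
M(t) = M_∞ + (M₀ − M_∞)·e^(−t/τ); t/τ = 1.04/2.298 = 0.4525, so e^(−t/τ) = 0.6360.
M(t) = 32314 − 15730 × 0.6360 = 22307 t.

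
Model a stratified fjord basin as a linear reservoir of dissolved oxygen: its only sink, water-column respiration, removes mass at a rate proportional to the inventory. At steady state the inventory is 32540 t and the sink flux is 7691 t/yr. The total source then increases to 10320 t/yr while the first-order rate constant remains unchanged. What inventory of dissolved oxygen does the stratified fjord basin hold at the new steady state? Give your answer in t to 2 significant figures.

44000 t

Rate constant k = F/M = 7691 / 32540 = 0.2364 yr⁻¹.
At the new steady state, source = k·M_new ⇒ M_new = 10320 / 0.2364 = 43660 t.
(Equivalently M_new = M × F_new/F_old = 32540 × 10320/7691.)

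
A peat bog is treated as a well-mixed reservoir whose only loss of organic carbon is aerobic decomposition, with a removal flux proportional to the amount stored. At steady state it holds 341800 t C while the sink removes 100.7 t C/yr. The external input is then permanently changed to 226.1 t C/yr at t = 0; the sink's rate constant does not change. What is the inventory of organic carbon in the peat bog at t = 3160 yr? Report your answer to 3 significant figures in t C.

600000 t C

The sink rate constant is k = F₀/M₀ = 100.7/341800 = 0.0002946 yr⁻¹.
Solving dM/dt = F₁ − kM with M(0) = M₀ gives M(t) = F₁/k + (M₀ − F₁/k)·e^(−kt).
F₁/k = 226.1/0.0002946 = 767440 t C; kt = 0.0002946 × 3160 = 0.9310, e^(−kt) = 0.3942.
M(3160) = 767440 + (341800 − 767440) × 0.3942 = 767440 − 167800 = 599670 t C.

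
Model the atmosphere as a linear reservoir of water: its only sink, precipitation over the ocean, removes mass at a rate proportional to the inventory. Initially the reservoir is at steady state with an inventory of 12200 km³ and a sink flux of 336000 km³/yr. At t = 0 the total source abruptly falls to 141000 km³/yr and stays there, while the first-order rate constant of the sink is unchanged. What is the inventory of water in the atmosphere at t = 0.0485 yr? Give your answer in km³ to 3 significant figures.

Residence time τ = M₀/F₀ = 0.03631 yr. The eventual steady state is M_∞ = M₀·(F₁/F₀) = 12200 × 141000/336000 = 5119.6 km³.
The anomaly ΔM(t) = M(t) − M_∞ decays as ΔM₀·e^(−t/τ) with ΔM₀ = 12200 − 5119.6 = 7080 km³.
At t = 0.0485 yr, e^(−t/τ) = e^(−1.336) = 0.2630, so ΔM = 1862 km³ and M = 5119.6 + 1862 = 6981.5 km³.

6980 km³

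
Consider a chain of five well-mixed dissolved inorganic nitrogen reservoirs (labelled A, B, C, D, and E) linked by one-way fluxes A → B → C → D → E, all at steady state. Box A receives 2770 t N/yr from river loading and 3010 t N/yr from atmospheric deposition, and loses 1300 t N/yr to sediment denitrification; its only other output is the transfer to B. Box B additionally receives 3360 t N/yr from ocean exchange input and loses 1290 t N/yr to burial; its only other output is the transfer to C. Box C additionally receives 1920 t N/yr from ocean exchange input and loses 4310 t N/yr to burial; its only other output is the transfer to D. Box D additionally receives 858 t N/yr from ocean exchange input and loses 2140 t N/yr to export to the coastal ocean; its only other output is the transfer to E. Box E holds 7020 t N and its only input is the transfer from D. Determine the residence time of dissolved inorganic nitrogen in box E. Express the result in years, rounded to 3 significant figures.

Box A: F(A→B) = (2770 + 3010) − 1300 = 4480.0 t N/yr.
Box B: F(B→C) = (4480.0 + 3360) − 1290 = 6550.0 t N/yr.
Box C: F(C→D) = (6550.0 + 1920) − 4310 = 4160.0 t N/yr.
Box D: F(D→E) = (4160.0 + 858) − 2140 = 2878.0 t N/yr.
Box E throughput = its input = 2878.0 t N/yr; τ = 7020 / 2878.0 = 2.439 yr.

2.44 yr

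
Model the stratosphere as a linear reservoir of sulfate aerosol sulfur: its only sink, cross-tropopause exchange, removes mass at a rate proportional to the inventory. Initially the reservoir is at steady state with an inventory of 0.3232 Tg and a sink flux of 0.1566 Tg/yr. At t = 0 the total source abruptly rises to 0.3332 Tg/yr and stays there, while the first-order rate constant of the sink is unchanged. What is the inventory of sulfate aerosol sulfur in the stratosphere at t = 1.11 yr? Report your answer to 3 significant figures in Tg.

0.475 Tg

Residence time τ = M₀/F₀ = 2.064 yr. The eventual steady state is M_∞ = M₀·(F₁/F₀) = 0.3232 × 0.3332/0.1566 = 0.68768 Tg.
The anomaly ΔM(t) = M(t) − M_∞ decays as ΔM₀·e^(−t/τ) with ΔM₀ = 0.3232 − 0.68768 = −0.3645 Tg.
At t = 1.11 yr, e^(−t/τ) = e^(−0.5378) = 0.5840, so ΔM = −0.2129 Tg and M = 0.68768 − 0.2129 = 0.47482 Tg.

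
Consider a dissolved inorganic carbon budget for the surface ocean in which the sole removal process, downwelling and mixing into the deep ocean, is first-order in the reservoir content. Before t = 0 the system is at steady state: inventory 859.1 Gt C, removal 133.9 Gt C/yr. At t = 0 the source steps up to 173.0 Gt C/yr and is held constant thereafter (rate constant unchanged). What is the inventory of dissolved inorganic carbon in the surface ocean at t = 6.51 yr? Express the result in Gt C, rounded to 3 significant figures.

1020 Gt C

The sink rate constant is k = F₀/M₀ = 133.9/859.1 = 0.1559 yr⁻¹.
Solving dM/dt = F₁ − kM with M(0) = M₀ gives M(t) = F₁/k + (M₀ − F₁/k)·e^(−kt).
F₁/k = 173.0/0.1559 = 1110.0 Gt C; kt = 0.1559 × 6.51 = 1.015, e^(−kt) = 0.3625.
M(6.51) = 1110.0 + (859.1 − 1110.0) × 0.3625 = 1110.0 − 90.95 = 1019.0 Gt C.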